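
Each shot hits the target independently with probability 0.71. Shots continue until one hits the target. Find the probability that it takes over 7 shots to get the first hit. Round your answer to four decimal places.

Y = number of shots to the first success; geometric, p = 0.71.
P(Y > 7) = P(first 7 all fail) = (1−p)^7 = 0.000172

0.0002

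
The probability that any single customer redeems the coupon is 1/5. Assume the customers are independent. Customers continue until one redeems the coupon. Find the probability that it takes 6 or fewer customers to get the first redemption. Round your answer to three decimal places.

0.738

Y = number of customers to the first success; geometric, p = 0.20.
P(Y ≤ 6) = 1 − (1−p)^6 = 1 − 0.26214 = 0.73786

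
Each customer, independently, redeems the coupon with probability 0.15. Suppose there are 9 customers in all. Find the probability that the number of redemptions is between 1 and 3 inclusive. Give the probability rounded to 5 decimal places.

0.73445

X ~ Binomial(9, 0.15); P(1 ≤ X ≤ 3) = Σ C(9,k) p^k (1−p)^(9−k) over k:
  k=1: C(9,1)·0.15^1·0.85^8 = 0.3678622
  k=2: C(9,2)·0.15^2·0.85^7 = 0.2596674
  k=3: C(9,3)·0.15^3·0.85^6 = 0.1069219
Total = 0.7344515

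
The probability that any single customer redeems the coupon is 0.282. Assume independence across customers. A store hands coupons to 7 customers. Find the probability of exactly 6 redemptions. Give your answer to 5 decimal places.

0.00253

X ~ Binomial(n=7, p=0.282).
P(X=6) = C(7,6) · p^6 · (1−p)^1
= 7 · 0.00050292 · 0.718 = 0.0025277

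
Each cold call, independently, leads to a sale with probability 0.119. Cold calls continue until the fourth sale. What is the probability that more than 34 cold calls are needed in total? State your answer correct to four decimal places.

0.4117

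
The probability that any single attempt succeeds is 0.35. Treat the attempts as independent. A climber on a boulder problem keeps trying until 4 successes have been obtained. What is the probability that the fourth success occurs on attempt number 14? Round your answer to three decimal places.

Y = trial on which the fourth success occurs; negative binomial, r=4, p=0.35.
P(Y=14) = C(13,3) · p^4 · (1−p)^10
= 286 · 0.015006 · 0.013463 = 0.05778

0.058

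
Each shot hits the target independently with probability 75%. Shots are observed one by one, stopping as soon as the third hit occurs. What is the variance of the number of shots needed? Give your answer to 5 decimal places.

1.33333

Y = total shots until the third success; negative binomial with r=3, p=0.75.
Var(Y) = r(1−p)/p² = 3·0.25 / 0.75² = 1.3333333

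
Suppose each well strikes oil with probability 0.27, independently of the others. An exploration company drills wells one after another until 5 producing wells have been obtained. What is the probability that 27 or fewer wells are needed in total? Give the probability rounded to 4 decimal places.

Finishing within 27 wells ⇔ at least 5 successes in the first 27. With X ~ Binomial(27, 0.27), P(Y ≤ 27) = 1 − P(X ≤ 4).
  k=0: C(27,0)·0.27^0·0.73^27 = 0.000204
  k=1: C(27,1)·0.27^1·0.73^26 = 0.002038
  k=2: C(27,2)·0.27^2·0.73^25 = 0.009797
  k=3: C(27,3)·0.27^3·0.73^24 = 0.030197
  k=4: C(27,4)·0.27^4·0.73^23 = 0.067013
1 − 0.109249 = 0.890751

0.8908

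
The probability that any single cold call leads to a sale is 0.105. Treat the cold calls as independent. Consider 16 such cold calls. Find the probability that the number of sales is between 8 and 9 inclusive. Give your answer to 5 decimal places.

0.00009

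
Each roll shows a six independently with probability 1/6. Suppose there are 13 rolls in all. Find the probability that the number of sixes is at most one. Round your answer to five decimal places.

0.33647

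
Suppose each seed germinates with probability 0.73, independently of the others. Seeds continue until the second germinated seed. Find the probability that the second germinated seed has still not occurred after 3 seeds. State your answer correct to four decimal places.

0.1793

Needing more than 3 seeds ⇔ fewer than 2 successes in the first 3. With X ~ Binomial(3, 0.73), P(Y > 3) = P(X ≤ 1).
  k=0: C(3,0)·0.73^0·0.27^3 = 0.019683
  k=1: C(3,1)·0.73^1·0.27^2 = 0.159651
P(X ≤ 1) = 0.179334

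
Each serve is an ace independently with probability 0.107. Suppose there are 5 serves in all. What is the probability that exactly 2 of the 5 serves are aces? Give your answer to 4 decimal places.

0.0815

X ~ Binomial(n=5, p=0.107).
P(X=2) = C(5,2) · p^2 · (1−p)^3
= 10 · 0.011449 · 0.71212 = 0.081531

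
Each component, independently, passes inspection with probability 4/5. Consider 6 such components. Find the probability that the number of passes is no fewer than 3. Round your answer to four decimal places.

0.9830

X ~ Binomial(6, 0.80); P(X ≥ 3) = Σ C(6,k) p^k (1−p)^(6−k) over k:
  k=3: C(6,3)·0.80^3·0.20^3 = 0.081920
  k=4: C(6,4)·0.80^4·0.20^2 = 0.245760
  k=5: C(6,5)·0.80^5·0.20^1 = 0.393216
  k=6: C(6,6)·0.80^6·0.20^0 = 0.262144
Total = 0.983040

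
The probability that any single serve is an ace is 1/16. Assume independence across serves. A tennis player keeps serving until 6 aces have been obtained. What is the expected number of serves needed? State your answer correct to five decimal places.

96.00000

Y = total serves until the sixth success; negative binomial with r=6, p=0.0625.
E[Y] = r / p = 6 / 0.0625 = 96.0000000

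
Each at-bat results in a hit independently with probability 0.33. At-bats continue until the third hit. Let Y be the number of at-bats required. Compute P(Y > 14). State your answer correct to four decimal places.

0.1101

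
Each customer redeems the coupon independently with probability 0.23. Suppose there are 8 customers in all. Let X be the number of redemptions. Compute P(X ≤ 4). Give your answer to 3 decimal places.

0.981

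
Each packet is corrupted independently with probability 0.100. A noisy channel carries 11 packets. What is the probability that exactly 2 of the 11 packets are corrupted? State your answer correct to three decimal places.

X ~ Binomial(n=11, p=0.10).
P(X=2) = C(11,2) · p^2 · (1−p)^9
= 55 · 0.01 · 0.38742 = 0.21308

0.213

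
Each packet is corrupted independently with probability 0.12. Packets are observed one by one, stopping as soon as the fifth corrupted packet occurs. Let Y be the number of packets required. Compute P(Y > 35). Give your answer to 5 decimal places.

0.58751

Needing more than 35 packets ⇔ fewer than 5 successes in the first 35. With X ~ Binomial(35, 0.12), P(Y > 35) = P(X ≤ 4).
  k=0: C(35,0)·0.12^0·0.88^35 = 0.0113997
  k=1: C(35,1)·0.12^1·0.88^34 = 0.0544077
  k=2: C(35,2)·0.12^2·0.88^33 = 0.1261269
  k=3: C(35,3)·0.12^3·0.88^32 = 0.1891903
  k=4: C(35,4)·0.12^4·0.88^31 = 0.2063894
P(X ≤ 4) = 0.5875140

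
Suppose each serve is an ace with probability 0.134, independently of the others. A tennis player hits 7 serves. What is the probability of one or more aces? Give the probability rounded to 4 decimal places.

0.6347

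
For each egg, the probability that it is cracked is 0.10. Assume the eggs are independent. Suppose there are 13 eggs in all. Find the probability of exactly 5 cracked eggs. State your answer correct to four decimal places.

X ~ Binomial(n=13, p=0.10).
P(X=5) = C(13,5) · p^5 · (1−p)^8
= 1287 · 1e-05 · 0.43047 = 0.005540

0.0055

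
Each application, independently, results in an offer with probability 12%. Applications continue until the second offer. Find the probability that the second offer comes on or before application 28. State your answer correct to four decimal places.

Finishing within 28 applications ⇔ at least 2 successes in the first 28. With X ~ Binomial(28, 0.12), P(Y ≤ 28) = 1 − P(X ≤ 1).
  k=0: C(28,0)·0.12^0·0.88^28 = 0.027894
  k=1: C(28,1)·0.12^1·0.88^27 = 0.106505
1 − 0.134400 = 0.865600

0.8656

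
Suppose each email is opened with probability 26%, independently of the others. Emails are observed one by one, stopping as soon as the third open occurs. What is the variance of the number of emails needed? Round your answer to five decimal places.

32.84024

Y = total emails until the third success; negative binomial with r=3, p=0.26.
Var(Y) = r(1−p)/p² = 3·0.74 / 0.26² = 32.8402367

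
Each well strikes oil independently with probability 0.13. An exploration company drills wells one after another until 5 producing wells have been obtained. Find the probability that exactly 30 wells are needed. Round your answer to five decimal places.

0.02713

Y = trial on which the fifth success occurs; negative binomial, r=5, p=0.13.
P(Y=30) = C(29,4) · p^5 · (1−p)^25
= 23751 · 3.7129e-05 · 0.03076 = 0.0271256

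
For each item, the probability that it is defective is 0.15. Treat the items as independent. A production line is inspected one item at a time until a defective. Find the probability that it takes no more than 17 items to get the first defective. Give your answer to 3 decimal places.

Y = number of items to the first success; geometric, p = 0.15.
P(Y ≤ 17) = 1 − (1−p)^17 = 1 − 0.06311 = 0.93689

0.937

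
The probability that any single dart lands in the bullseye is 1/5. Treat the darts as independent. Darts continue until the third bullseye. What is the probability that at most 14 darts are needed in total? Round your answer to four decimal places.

0.5519

Finishing within 14 darts ⇔ at least 3 successes in the first 14. With X ~ Binomial(14, 0.20), P(Y ≤ 14) = 1 − P(X ≤ 2).
  k=0: C(14,0)·0.20^0·0.80^14 = 0.043980
  k=1: C(14,1)·0.20^1·0.80^13 = 0.153932
  k=2: C(14,2)·0.20^2·0.80^12 = 0.250139
1 − 0.448051 = 0.551949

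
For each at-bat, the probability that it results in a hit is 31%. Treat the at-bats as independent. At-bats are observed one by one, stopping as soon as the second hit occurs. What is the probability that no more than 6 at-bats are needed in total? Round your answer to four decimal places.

0.6012

Finishing within 6 at-bats ⇔ at least 2 successes in the first 6. With X ~ Binomial(6, 0.31), P(Y ≤ 6) = 1 − P(X ≤ 1).
  k=0: C(6,0)·0.31^0·0.69^6 = 0.107918
  k=1: C(6,1)·0.31^1·0.69^5 = 0.290910
1 − 0.398828 = 0.601172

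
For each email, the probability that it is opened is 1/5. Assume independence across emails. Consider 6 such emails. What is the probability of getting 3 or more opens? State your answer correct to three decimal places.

0.099

X ~ Binomial(6, 0.20); P(X ≥ 3) = Σ C(6,k) p^k (1−p)^(6−k) over k:
  k=3: C(6,3)·0.20^3·0.80^3 = 0.08192
  k=4: C(6,4)·0.20^4·0.80^2 = 0.01536
  k=5: C(6,5)·0.20^5·0.80^1 = 0.00154
  k=6: C(6,6)·0.20^6·0.80^0 = 0.00006
Total = 0.09888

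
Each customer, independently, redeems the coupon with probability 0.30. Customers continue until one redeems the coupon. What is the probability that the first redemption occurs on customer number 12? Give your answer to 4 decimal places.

Geometric (trials to first success), p = 0.30.
P(Y = 12) = (1−p)^11 · p = 0.019773 · 0.30 = 0.005932

0.0059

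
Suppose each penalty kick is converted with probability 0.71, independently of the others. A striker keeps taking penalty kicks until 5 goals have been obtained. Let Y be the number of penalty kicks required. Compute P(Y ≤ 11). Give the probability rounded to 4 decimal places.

0.9821

Finishing within 11 penalty kicks ⇔ at least 5 successes in the first 11. With X ~ Binomial(11, 0.71), P(Y ≤ 11) = 1 − P(X ≤ 4).
  k=0: C(11,0)·0.71^0·0.29^11 = 0.000001
  k=1: C(11,1)·0.71^1·0.29^10 = 0.000033
  k=2: C(11,2)·0.71^2·0.29^9 = 0.000402
  k=3: C(11,3)·0.71^3·0.29^8 = 0.002954
  k=4: C(11,4)·0.71^4·0.29^7 = 0.014465
1 − 0.017856 = 0.982144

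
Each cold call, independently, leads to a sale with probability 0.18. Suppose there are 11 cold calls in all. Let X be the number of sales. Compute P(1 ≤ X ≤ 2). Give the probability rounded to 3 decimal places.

X ~ Binomial(11, 0.18); P(1 ≤ X ≤ 2) = Σ C(11,k) p^k (1−p)^(11−k) over k:
  k=1: C(11,1)·0.18^1·0.82^10 = 0.27215
  k=2: C(11,2)·0.18^2·0.82^9 = 0.29870
Total = 0.57085

0.571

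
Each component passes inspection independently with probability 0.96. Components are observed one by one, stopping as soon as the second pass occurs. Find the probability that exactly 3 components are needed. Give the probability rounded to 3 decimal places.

0.074

Y = trial on which the second success occurs; negative binomial, r=2, p=0.96.
P(Y=3) = C(2,1) · p^2 · (1−p)^1
= 2 · 0.9216 · 0.04 = 0.07373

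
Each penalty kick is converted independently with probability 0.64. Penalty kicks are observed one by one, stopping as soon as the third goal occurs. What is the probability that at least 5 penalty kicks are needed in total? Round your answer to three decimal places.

Needing more than 4 penalty kicks ⇔ fewer than 3 successes in the first 4. With X ~ Binomial(4, 0.64), P(Y > 4) = P(X ≤ 2).
  k=0: C(4,0)·0.64^0·0.36^4 = 0.01680
  k=1: C(4,1)·0.64^1·0.36^3 = 0.11944
  k=2: C(4,2)·0.64^2·0.36^2 = 0.31850
P(X ≤ 2) = 0.45474

0.455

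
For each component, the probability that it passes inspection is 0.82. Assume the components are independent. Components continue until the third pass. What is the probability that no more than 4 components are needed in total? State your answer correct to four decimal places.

0.8491

Finishing within 4 components ⇔ at least 3 successes in the first 4. With X ~ Binomial(4, 0.82), P(Y ≤ 4) = 1 − P(X ≤ 2).
  k=0: C(4,0)·0.82^0·0.18^4 = 0.001050
  k=1: C(4,1)·0.82^1·0.18^3 = 0.019129
  k=2: C(4,2)·0.82^2·0.18^2 = 0.130715
1 − 0.150893 = 0.849107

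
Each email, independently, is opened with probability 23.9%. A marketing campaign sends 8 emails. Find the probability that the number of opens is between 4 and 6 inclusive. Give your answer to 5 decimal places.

0.09887

X ~ Binomial(8, 0.239); P(4 ≤ X ≤ 6) = Σ C(8,k) p^k (1−p)^(8−k) over k:
  k=4: C(8,4)·0.239^4·0.761^4 = 0.0765999
  k=5: C(8,5)·0.239^5·0.761^3 = 0.0192456
  k=6: C(8,6)·0.239^6·0.761^2 = 0.0030221
Total = 0.0988677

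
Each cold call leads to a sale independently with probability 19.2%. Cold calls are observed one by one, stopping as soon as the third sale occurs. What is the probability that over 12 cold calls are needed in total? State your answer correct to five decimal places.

Needing more than 12 cold calls ⇔ fewer than 3 successes in the first 12. With X ~ Binomial(12, 0.192), P(Y > 12) = P(X ≤ 2).
  k=0: C(12,0)·0.192^0·0.808^12 = 0.0774348
  k=1: C(12,1)·0.192^1·0.808^11 = 0.2208043
  k=2: C(12,2)·0.192^2·0.808^10 = 0.2885759
P(X ≤ 2) = 0.5868149

0.58681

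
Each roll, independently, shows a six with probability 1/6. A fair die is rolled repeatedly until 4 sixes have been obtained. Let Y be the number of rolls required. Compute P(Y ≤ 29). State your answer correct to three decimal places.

Finishing within 29 rolls ⇔ at least 4 successes in the first 29. With X ~ Binomial(29, 0.166667), P(Y ≤ 29) = 1 − P(X ≤ 3).
  k=0: C(29,0)·0.166667^0·0.833333^29 = 0.00506
  k=1: C(29,1)·0.166667^1·0.833333^28 = 0.02932
  k=2: C(29,2)·0.166667^2·0.833333^27 = 0.08210
  k=3: C(29,3)·0.166667^3·0.833333^26 = 0.14778
1 − 0.26425 = 0.73575

0.736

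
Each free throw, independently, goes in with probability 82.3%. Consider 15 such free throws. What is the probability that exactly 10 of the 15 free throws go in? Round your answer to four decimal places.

0.0744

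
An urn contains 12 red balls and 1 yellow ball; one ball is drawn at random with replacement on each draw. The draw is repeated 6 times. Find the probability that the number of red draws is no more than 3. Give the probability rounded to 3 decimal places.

0.008

X ~ Binomial(6, 0.923077); P(X ≤ 3) = Σ C(6,k) p^k (1−p)^(6−k) over k:
  k=0: C(6,0)·0.923077^0·0.076923^6 = 0.00000
  k=1: C(6,1)·0.923077^1·0.076923^5 = 0.00001
  k=2: C(6,2)·0.923077^2·0.076923^4 = 0.00045
  k=3: C(6,3)·0.923077^3·0.076923^3 = 0.00716
Total = 0.00762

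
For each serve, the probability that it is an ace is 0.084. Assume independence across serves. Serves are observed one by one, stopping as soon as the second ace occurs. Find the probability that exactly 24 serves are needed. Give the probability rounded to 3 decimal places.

Y = trial on which the second success occurs; negative binomial, r=2, p=0.084.
P(Y=24) = C(23,1) · p^2 · (1−p)^22
= 23 · 0.007056 · 0.14511 = 0.02355

0.024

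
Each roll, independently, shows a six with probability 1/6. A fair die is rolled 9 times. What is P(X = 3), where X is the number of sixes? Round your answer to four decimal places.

0.1302

X ~ Binomial(n=9, p=0.166667).
P(X=3) = C(9,3) · p^3 · (1−p)^6
= 84 · 0.0046296 · 0.3349 = 0.130238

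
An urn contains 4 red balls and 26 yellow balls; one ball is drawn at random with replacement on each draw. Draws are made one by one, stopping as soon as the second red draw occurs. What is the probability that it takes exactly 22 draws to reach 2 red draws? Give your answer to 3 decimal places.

0.021

Y = trial on which the second success occurs; negative binomial, r=2, p=0.133333.
P(Y=22) = C(21,1) · p^2 · (1−p)^20
= 21 · 0.017778 · 0.057153 = 0.02134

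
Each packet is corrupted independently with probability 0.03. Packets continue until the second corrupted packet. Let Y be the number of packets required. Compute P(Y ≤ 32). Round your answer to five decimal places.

Finishing within 32 packets ⇔ at least 2 successes in the first 32. With X ~ Binomial(32, 0.03), P(Y ≤ 32) = 1 − P(X ≤ 1).
  k=0: C(32,0)·0.03^0·0.97^32 = 0.3773076
  k=1: C(32,1)·0.03^1·0.97^31 = 0.3734178
1 − 0.7507253 = 0.2492747

0.24927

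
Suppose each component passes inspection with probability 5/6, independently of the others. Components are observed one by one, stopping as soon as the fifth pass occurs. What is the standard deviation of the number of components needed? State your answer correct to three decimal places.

Y = total components until the fifth success; negative binomial with r=5, p=0.833333.
SD(Y) = √[r(1−p)/p²] = √(1.20000) = 1.09545

1.095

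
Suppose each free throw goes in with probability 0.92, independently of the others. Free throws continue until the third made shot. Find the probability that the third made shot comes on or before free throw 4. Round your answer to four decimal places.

0.9656

Finishing within 4 free throws ⇔ at least 3 successes in the first 4. With X ~ Binomial(4, 0.92), P(Y ≤ 4) = 1 − P(X ≤ 2).
  k=0: C(4,0)·0.92^0·0.08^4 = 0.000041
  k=1: C(4,1)·0.92^1·0.08^3 = 0.001884
  k=2: C(4,2)·0.92^2·0.08^2 = 0.032502
1 − 0.034427 = 0.965573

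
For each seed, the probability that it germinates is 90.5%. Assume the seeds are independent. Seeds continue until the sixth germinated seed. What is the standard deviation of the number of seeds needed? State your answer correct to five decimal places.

Y = total seeds until the sixth success; negative binomial with r=6, p=0.905.
SD(Y) = √[r(1−p)/p²] = √(0.6959495) = 0.8342358

0.83424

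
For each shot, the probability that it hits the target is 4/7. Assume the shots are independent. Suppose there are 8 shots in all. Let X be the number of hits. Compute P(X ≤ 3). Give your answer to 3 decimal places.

X ~ Binomial(8, 0.571429); P(X ≤ 3) = Σ C(8,k) p^k (1−p)^(8−k) over k:
  k=0: C(8,0)·0.571429^0·0.428571^8 = 0.00114
  k=1: C(8,1)·0.571429^1·0.428571^7 = 0.01214
  k=2: C(8,2)·0.571429^2·0.428571^6 = 0.05665
  k=3: C(8,3)·0.571429^3·0.428571^5 = 0.15107
Total = 0.22100

0.221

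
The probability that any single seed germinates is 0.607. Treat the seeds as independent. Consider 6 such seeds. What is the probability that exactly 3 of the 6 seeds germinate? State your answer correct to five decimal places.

X ~ Binomial(n=6, p=0.607).
P(X=3) = C(6,3) · p^3 · (1−p)^3
= 20 · 0.22365 · 0.060698 = 0.2715024

0.27150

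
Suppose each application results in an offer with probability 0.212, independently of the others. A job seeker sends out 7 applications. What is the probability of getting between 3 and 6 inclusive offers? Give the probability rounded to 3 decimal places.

X ~ Binomial(7, 0.212); P(3 ≤ X ≤ 6) = Σ C(7,k) p^k (1−p)^(7−k) over k:
  k=3: C(7,3)·0.212^3·0.788^4 = 0.12858
  k=4: C(7,4)·0.212^4·0.788^3 = 0.03459
  k=5: C(7,5)·0.212^5·0.788^2 = 0.00558
  k=6: C(7,6)·0.212^6·0.788^1 = 0.00050
Total = 0.16926

0.169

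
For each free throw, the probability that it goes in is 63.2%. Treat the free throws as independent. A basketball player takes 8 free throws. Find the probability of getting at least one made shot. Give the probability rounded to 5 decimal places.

0.99966

P(at least one) = 1 − P(none) = 1 − (1 − 0.632)^8
= 1 − 0.0003363 = 0.9996637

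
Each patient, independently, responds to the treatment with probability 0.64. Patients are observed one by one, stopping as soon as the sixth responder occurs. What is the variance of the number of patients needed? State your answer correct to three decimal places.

Y = total patients until the sixth success; negative binomial with r=6, p=0.64.
Var(Y) = r(1−p)/p² = 6·0.36 / 0.64² = 5.27344

5.273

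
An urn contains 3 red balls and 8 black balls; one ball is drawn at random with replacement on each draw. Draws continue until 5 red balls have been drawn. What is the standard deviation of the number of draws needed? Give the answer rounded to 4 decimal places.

6.9921

Y = total draws until the fifth success; negative binomial with r=5, p=0.272727.
SD(Y) = √[r(1−p)/p²] = √(48.888889) = 6.992059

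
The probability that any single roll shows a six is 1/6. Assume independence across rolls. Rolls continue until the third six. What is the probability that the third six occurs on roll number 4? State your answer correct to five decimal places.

Y = trial on which the third success occurs; negative binomial, r=3, p=0.166667.
P(Y=4) = C(3,2) · p^3 · (1−p)^1
= 3 · 0.0046296 · 0.83333 = 0.0115741

0.01157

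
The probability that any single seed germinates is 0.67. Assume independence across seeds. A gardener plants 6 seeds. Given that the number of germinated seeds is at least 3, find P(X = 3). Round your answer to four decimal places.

X ~ Binomial(6, 0.67). Want P(X=3 | X≥3) = P(X=3) / P(X≥3).
P(X=3) = C(6,3)·0.67^3·0.33^3 = 0.216170
P(X≥3) = 1 − 0.001291 − 0.015732 − 0.079854 = 0.903122
Ratio = 0.216170 / 0.903122 = 0.239359

0.2394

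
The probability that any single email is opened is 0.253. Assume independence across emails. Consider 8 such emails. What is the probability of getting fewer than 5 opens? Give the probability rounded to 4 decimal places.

X ~ Binomial(8, 0.253); P(X ≤ 4) = Σ C(8,k) p^k (1−p)^(8−k) over k:
  k=0: C(8,0)·0.253^0·0.747^8 = 0.096954
  k=1: C(8,1)·0.253^1·0.747^7 = 0.262697
  k=2: C(8,2)·0.253^2·0.747^6 = 0.311403
  k=3: C(8,3)·0.253^3·0.747^5 = 0.210937
  k=4: C(8,4)·0.253^4·0.747^4 = 0.089302
Total = 0.971293

0.9713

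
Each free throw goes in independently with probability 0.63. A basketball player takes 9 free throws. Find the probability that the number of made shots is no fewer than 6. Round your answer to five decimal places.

0.55843

X ~ Binomial(9, 0.63); P(X ≥ 6) = Σ C(9,k) p^k (1−p)^(9−k) over k:
  k=6: C(9,6)·0.63^6·0.37^3 = 0.2660282
  k=7: C(9,7)·0.63^7·0.37^2 = 0.1941287
  k=8: C(9,8)·0.63^8·0.37^1 = 0.0826359
  k=9: C(9,9)·0.63^9·0.37^0 = 0.0156338
Total = 0.5584267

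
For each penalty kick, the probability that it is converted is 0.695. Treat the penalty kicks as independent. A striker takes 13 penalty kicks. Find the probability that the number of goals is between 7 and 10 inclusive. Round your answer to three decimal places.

X ~ Binomial(13, 0.695); P(7 ≤ X ≤ 10) = Σ C(13,k) p^k (1−p)^(13−k) over k:
  k=7: C(13,7)·0.695^7·0.305^6 = 0.10820
  k=8: C(13,8)·0.695^8·0.305^5 = 0.18491
  k=9: C(13,9)·0.695^9·0.305^4 = 0.23408
  k=10: C(13,10)·0.695^10·0.305^3 = 0.21336
Total = 0.74055

0.741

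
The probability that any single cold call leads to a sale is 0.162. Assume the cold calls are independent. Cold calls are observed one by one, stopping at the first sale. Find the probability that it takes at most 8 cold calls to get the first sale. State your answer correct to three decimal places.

0.757

Y = number of cold calls to the first success; geometric, p = 0.162.
P(Y ≤ 8) = 1 − (1−p)^8 = 1 − 0.24319 = 0.75681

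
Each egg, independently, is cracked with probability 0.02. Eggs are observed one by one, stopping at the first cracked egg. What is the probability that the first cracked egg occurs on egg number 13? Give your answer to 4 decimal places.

0.0157

Geometric (trials to first success), p = 0.02.
P(Y = 13) = (1−p)^12 · p = 0.78472 · 0.02 = 0.015694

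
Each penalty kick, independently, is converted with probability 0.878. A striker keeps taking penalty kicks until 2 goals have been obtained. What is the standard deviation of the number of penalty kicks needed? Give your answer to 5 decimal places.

0.56260

Y = total penalty kicks until the second success; negative binomial with r=2, p=0.878.
SD(Y) = √[r(1−p)/p²] = √(0.3165197) = 0.5626009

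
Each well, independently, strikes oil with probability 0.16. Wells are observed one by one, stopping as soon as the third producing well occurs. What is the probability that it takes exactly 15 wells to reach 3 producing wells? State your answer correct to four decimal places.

Y = trial on which the third success occurs; negative binomial, r=3, p=0.16.
P(Y=15) = C(14,2) · p^3 · (1−p)^12
= 91 · 0.004096 · 0.12341 = 0.045999

0.0460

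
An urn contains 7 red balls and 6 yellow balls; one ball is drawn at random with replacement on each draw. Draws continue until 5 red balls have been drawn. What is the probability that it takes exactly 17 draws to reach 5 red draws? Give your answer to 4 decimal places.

0.0077

Y = trial on which the fifth success occurs; negative binomial, r=5, p=0.538462.
P(Y=17) = C(16,4) · p^5 · (1−p)^12
= 1820 · 0.045266 · 9.3432e-05 = 0.007697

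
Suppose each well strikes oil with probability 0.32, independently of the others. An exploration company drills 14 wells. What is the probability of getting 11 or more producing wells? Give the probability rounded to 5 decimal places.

0.00046

X ~ Binomial(14, 0.32); P(X ≥ 11) = Σ C(14,k) p^k (1−p)^(14−k) over k:
  k=11: C(14,11)·0.32^11·0.68^3 = 0.0004124
  k=12: C(14,12)·0.32^12·0.68^2 = 0.0000485
  k=13: C(14,13)·0.32^13·0.68^1 = 0.0000035
  k=14: C(14,14)·0.32^14·0.68^0 = 0.0000001
Total = 0.0004645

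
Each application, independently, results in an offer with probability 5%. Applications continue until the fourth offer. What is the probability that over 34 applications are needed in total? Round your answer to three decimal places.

0.912

Needing more than 34 applications ⇔ fewer than 4 successes in the first 34. With X ~ Binomial(34, 0.05), P(Y > 34) = P(X ≤ 3).
  k=0: C(34,0)·0.05^0·0.95^34 = 0.17482
  k=1: C(34,1)·0.05^1·0.95^33 = 0.31284
  k=2: C(34,2)·0.05^2·0.95^32 = 0.27168
  k=3: C(34,3)·0.05^3·0.95^31 = 0.15252
P(X ≤ 3) = 0.91187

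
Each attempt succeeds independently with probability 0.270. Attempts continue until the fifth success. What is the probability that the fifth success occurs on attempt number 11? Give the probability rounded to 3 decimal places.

Y = trial on which the fifth success occurs; negative binomial, r=5, p=0.27.
P(Y=11) = C(10,4) · p^5 · (1−p)^6
= 210 · 0.0014349 · 0.15133 = 0.04560

0.046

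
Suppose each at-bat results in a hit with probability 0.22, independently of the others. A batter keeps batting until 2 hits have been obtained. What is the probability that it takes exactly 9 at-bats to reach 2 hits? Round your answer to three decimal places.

Y = trial on which the second success occurs; negative binomial, r=2, p=0.22.
P(Y=9) = C(8,1) · p^2 · (1−p)^7
= 8 · 0.0484 · 0.17566 = 0.06801

0.068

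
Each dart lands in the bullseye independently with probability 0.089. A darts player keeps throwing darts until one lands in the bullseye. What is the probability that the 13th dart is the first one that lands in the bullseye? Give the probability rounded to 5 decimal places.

Geometric (trials to first success), p = 0.089.
P(Y = 13) = (1−p)^12 · p = 0.32675 · 0.089 = 0.0290811

0.02908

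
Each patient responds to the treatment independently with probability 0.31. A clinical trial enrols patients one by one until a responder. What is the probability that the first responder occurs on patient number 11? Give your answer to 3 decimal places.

0.008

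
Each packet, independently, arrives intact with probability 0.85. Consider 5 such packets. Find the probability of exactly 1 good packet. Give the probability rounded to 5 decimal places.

0.00215

X ~ Binomial(n=5, p=0.85).
P(X=1) = C(5,1) · p^1 · (1−p)^4
= 5 · 0.85 · 0.00050625 = 0.0021516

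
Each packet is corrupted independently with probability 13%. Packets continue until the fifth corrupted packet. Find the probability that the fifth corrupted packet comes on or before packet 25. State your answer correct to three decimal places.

Finishing within 25 packets ⇔ at least 5 successes in the first 25. With X ~ Binomial(25, 0.13), P(Y ≤ 25) = 1 − P(X ≤ 4).
  k=0: C(25,0)·0.13^0·0.87^25 = 0.03076
  k=1: C(25,1)·0.13^1·0.87^24 = 0.11491
  k=2: C(25,2)·0.13^2·0.87^23 = 0.20604
  k=3: C(25,3)·0.13^3·0.87^22 = 0.23604
  k=4: C(25,4)·0.13^4·0.87^21 = 0.19399
1 − 0.78173 = 0.21827

0.218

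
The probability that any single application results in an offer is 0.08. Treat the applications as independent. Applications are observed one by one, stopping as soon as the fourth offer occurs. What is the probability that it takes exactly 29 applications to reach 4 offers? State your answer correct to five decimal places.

0.01669

Y = trial on which the fourth success occurs; negative binomial, r=4, p=0.08.
P(Y=29) = C(28,3) · p^4 · (1−p)^25
= 3276 · 4.096e-05 · 0.12436 = 0.0166878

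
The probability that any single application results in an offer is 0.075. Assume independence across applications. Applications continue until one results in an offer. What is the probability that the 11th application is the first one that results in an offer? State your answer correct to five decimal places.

0.03439

Geometric (trials to first success), p = 0.075.
P(Y = 11) = (1−p)^10 · p = 0.45858 · 0.075 = 0.0343937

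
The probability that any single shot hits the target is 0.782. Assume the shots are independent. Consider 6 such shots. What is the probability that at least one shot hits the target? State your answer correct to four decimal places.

P(at least one) = 1 − P(none) = 1 − (1 − 0.782)^6
= 1 − 0.000107 = 0.999893

0.9999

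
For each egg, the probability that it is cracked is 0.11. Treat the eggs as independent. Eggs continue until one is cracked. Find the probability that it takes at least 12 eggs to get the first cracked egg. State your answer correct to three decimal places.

0.278

Y = number of eggs to the first success; geometric, p = 0.11.
P(Y > 11) = P(first 11 all fail) = (1−p)^11 = 0.27752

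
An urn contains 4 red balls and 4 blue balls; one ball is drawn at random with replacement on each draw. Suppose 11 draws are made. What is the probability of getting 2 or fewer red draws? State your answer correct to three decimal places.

0.033

X ~ Binomial(11, 0.50); P(X ≤ 2) = Σ C(11,k) p^k (1−p)^(11−k) over k:
  k=0: C(11,0)·0.50^0·0.50^11 = 0.00049
  k=1: C(11,1)·0.50^1·0.50^10 = 0.00537
  k=2: C(11,2)·0.50^2·0.50^9 = 0.02686
Total = 0.03271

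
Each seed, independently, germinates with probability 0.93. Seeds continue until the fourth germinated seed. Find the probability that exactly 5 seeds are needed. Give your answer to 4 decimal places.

0.2095

Y = trial on which the fourth success occurs; negative binomial, r=4, p=0.93.
P(Y=5) = C(4,3) · p^4 · (1−p)^1
= 4 · 0.74805 · 0.07 = 0.209455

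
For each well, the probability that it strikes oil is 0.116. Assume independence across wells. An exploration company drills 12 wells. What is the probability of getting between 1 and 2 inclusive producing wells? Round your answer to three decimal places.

X ~ Binomial(12, 0.116); P(1 ≤ X ≤ 2) = Σ C(12,k) p^k (1−p)^(12−k) over k:
  k=1: C(12,1)·0.116^1·0.884^11 = 0.35860
  k=2: C(12,2)·0.116^2·0.884^10 = 0.25881
Total = 0.61741

0.617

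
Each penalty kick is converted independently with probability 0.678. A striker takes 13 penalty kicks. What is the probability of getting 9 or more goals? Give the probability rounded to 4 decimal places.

X ~ Binomial(13, 0.678); P(X ≥ 9) = Σ C(13,k) p^k (1−p)^(13−k) over k:
  k=9: C(13,9)·0.678^9·0.322^4 = 0.232700
  k=10: C(13,10)·0.678^10·0.322^3 = 0.195988
  k=11: C(13,11)·0.678^11·0.322^2 = 0.112547
  k=12: C(13,12)·0.678^12·0.322^1 = 0.039496
  k=13: C(13,13)·0.678^13·0.322^0 = 0.006397
Total = 0.587129

0.5871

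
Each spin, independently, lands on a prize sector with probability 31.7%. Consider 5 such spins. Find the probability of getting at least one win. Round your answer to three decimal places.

P(at least one) = 1 − P(none) = 1 − (1 − 0.317)^5
= 1 − 0.14863 = 0.85137

0.851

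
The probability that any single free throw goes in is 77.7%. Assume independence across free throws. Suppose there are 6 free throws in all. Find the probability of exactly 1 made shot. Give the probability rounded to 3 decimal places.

0.003

X ~ Binomial(n=6, p=0.777).
P(X=1) = C(6,1) · p^1 · (1−p)^5
= 6 · 0.777 · 0.00055147 = 0.00257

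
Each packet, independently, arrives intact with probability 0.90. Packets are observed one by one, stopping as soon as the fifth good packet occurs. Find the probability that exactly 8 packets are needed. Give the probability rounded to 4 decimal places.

0.0207

Y = trial on which the fifth success occurs; negative binomial, r=5, p=0.90.
P(Y=8) = C(7,4) · p^5 · (1−p)^3
= 35 · 0.59049 · 0.001 = 0.020667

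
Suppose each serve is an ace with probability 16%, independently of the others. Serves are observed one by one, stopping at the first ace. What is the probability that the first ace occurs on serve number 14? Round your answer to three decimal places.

0.017

Geometric (trials to first success), p = 0.16.
P(Y = 14) = (1−p)^13 · p = 0.10366 · 0.16 = 0.01659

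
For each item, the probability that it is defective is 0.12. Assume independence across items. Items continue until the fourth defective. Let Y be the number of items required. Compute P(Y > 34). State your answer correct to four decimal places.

Needing more than 34 items ⇔ fewer than 4 successes in the first 34. With X ~ Binomial(34, 0.12), P(Y > 34) = P(X ≤ 3).
  k=0: C(34,0)·0.12^0·0.88^34 = 0.012954
  k=1: C(34,1)·0.12^1·0.88^33 = 0.060060
  k=2: C(34,2)·0.12^2·0.88^32 = 0.135136
  k=3: C(34,3)·0.12^3·0.88^31 = 0.196561
P(X ≤ 3) = 0.404712

0.4047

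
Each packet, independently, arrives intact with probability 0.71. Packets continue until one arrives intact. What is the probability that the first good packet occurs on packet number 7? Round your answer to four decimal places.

0.0004

Geometric (trials to first success), p = 0.71.
P(Y = 7) = (1−p)^6 · p = 0.00059482 · 0.71 = 0.000422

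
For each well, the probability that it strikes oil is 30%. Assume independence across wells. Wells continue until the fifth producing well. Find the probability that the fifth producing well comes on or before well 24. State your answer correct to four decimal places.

0.8889

Finishing within 24 wells ⇔ at least 5 successes in the first 24. With X ~ Binomial(24, 0.30), P(Y ≤ 24) = 1 − P(X ≤ 4).
  k=0: C(24,0)·0.30^0·0.70^24 = 0.000192
  k=1: C(24,1)·0.30^1·0.70^23 = 0.001971
  k=2: C(24,2)·0.30^2·0.70^22 = 0.009712
  k=3: C(24,3)·0.30^3·0.70^21 = 0.030523
  k=4: C(24,4)·0.30^4·0.70^20 = 0.068678
1 − 0.111075 = 0.888925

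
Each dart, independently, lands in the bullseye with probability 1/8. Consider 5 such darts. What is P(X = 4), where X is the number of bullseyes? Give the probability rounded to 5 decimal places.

X ~ Binomial(n=5, p=0.125).
P(X=4) = C(5,4) · p^4 · (1−p)^1
= 5 · 0.00024414 · 0.875 = 0.0010681

0.00107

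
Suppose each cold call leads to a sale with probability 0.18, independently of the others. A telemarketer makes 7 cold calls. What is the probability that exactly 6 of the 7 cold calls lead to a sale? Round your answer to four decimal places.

0.0002

X ~ Binomial(n=7, p=0.18).
P(X=6) = C(7,6) · p^6 · (1−p)^1
= 7 · 3.4012e-05 · 0.82 = 0.000195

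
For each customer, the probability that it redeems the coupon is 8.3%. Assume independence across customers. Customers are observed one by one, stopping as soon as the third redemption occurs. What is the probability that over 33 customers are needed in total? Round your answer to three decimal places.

Needing more than 33 customers ⇔ fewer than 3 successes in the first 33. With X ~ Binomial(33, 0.083), P(Y > 33) = P(X ≤ 2).
  k=0: C(33,0)·0.083^0·0.917^33 = 0.05730
  k=1: C(33,1)·0.083^1·0.917^32 = 0.17116
  k=2: C(33,2)·0.083^2·0.917^31 = 0.24788
P(X ≤ 2) = 0.47635

0.476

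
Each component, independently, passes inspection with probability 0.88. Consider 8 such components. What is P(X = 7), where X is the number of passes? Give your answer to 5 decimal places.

0.39233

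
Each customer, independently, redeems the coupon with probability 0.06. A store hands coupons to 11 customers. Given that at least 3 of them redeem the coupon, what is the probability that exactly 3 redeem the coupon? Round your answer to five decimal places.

0.87732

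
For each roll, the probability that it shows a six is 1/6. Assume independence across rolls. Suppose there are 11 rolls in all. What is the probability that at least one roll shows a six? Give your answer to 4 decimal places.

0.8654

P(at least one) = 1 − P(none) = 1 − (1 − 0.166667)^11
= 1 − 0.134588 = 0.865412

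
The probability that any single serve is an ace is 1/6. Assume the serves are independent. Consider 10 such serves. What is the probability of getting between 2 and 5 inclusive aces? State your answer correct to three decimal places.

X ~ Binomial(10, 0.166667); P(2 ≤ X ≤ 5) = Σ C(10,k) p^k (1−p)^(10−k) over k:
  k=2: C(10,2)·0.166667^2·0.833333^8 = 0.29071
  k=3: C(10,3)·0.166667^3·0.833333^7 = 0.15505
  k=4: C(10,4)·0.166667^4·0.833333^6 = 0.05427
  k=5: C(10,5)·0.166667^5·0.833333^5 = 0.01302
Total = 0.51305

0.513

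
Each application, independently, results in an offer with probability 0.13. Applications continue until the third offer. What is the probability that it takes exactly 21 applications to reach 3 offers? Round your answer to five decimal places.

0.03404

Y = trial on which the third success occurs; negative binomial, r=3, p=0.13.
P(Y=21) = C(20,2) · p^3 · (1−p)^18
= 190 · 0.002197 · 0.081535 = 0.0340353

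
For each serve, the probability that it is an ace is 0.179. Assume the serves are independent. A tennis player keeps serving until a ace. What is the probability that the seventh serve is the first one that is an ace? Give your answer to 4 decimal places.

0.0548

Geometric (trials to first success), p = 0.179.
P(Y = 7) = (1−p)^6 · p = 0.30624 · 0.179 = 0.054817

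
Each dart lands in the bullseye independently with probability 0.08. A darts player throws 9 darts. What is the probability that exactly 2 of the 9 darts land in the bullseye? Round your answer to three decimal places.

X ~ Binomial(n=9, p=0.08).
P(X=2) = C(9,2) · p^2 · (1−p)^7
= 36 · 0.0064 · 0.55785 = 0.12853

0.129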